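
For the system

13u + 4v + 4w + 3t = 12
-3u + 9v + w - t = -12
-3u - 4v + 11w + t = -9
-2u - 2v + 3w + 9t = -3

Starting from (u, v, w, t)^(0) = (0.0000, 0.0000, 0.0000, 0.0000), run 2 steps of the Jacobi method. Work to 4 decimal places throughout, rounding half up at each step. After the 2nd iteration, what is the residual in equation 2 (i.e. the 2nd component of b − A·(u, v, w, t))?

Iteration 1:
  u = (12 - (4)·0.0000 - (4)·0.0000 - (3)·0.0000) / (13) = 0.9231
  v = (-12 - (-3)·0.0000 - (1)·0.0000 - (-1)·0.0000) / (9) = -1.3333
  w = (-9 - (-3)·0.0000 - (-4)·0.0000 - (1)·0.0000) / (11) = -0.8182
  t = (-3 - (-2)·0.0000 - (-2)·0.0000 - (3)·0.0000) / (9) = -0.3333
Iteration 2:
  u = (12 - (4)·-1.3333 - (4)·-0.8182 - (3)·-0.3333) / (13) = 1.6620
  v = (-12 - (-3)·0.9231 - (1)·-0.8182 - (-1)·-0.3333) / (9) = -0.9718
  w = (-9 - (-3)·0.9231 - (-4)·-1.3333 - (1)·-0.3333) / (11) = -1.0210
  t = (-3 - (-2)·0.9231 - (-2)·-1.3333 - (3)·-0.8182) / (9) = -0.1518
Residual b − A·x = (-1.1794, 2.6014, 3.4816, 2.8096)

2.6014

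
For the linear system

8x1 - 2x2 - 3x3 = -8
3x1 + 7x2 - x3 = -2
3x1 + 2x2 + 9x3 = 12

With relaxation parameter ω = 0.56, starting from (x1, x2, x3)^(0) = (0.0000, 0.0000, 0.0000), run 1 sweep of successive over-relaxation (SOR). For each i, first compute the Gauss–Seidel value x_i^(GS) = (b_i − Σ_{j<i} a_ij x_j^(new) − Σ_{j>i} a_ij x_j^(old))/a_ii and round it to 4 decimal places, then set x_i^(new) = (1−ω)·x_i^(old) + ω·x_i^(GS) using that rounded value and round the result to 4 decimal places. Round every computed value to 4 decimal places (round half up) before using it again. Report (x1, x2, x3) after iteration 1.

(-0.5600, -0.0256, 0.8544)

Iteration 1:
  x1: GS value = (-8 - (-2)·0.0000 - (-3)·0.0000) / (8) = -1.0000;  x1 ← (1−ω)·0.0000 + ω·-1.0000 = -0.5600
  x2: GS value = (-2 - (3)·-0.5600 - (-1)·0.0000) / (7) = -0.0457;  x2 ← (1−ω)·0.0000 + ω·-0.0457 = -0.0256
  x3: GS value = (12 - (3)·-0.5600 - (2)·-0.0256) / (9) = 1.5257;  x3 ← (1−ω)·0.0000 + ω·1.5257 = 0.8544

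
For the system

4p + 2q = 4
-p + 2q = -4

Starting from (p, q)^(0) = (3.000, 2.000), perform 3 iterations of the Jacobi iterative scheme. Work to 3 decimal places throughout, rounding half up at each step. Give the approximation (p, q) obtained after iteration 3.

Iteration 1:
  p = (4 - (2)·2.000) / (4) = 0.000
  q = (-4 - (-1)·3.000) / (2) = -0.500
Iteration 2:
  p = (4 - (2)·-0.500) / (4) = 1.250
  q = (-4 - (-1)·0.000) / (2) = -2.000
Iteration 3:
  p = (4 - (2)·-2.000) / (4) = 2.000
  q = (-4 - (-1)·1.250) / (2) = -1.375

(2.000, -1.375)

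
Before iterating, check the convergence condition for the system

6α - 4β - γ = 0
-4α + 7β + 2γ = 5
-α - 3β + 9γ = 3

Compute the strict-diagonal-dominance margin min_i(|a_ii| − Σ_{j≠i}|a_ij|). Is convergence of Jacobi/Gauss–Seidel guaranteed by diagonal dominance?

row 1: |6| − (4+1) = 1
row 2: |7| − (4+2) = 1
row 3: |9| − (1+3) = 5
minimum over rows = 1 → strictly diagonally dominant (convergence guaranteed)

1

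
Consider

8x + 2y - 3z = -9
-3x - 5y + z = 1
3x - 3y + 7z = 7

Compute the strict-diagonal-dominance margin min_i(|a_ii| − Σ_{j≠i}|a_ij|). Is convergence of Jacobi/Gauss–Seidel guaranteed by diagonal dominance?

1

row 1: |8| − (2+3) = 3
row 2: |-5| − (3+1) = 1
row 3: |7| − (3+3) = 1
minimum over rows = 1 → strictly diagonally dominant (convergence guaranteed)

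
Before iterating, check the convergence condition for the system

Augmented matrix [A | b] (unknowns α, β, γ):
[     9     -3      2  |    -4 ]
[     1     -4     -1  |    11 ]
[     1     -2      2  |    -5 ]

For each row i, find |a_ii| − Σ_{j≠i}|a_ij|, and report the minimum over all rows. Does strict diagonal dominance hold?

row 1: |9| − (3+2) = 4
row 2: |-4| − (1+1) = 2
row 3: |2| − (1+2) = -1
minimum over rows = -1 → not strictly diagonally dominant

-1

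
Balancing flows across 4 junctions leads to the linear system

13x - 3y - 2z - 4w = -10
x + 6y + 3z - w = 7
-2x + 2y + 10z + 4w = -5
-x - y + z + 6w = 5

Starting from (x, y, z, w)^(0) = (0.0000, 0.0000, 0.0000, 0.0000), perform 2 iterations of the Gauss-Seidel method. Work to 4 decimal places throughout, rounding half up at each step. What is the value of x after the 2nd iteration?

Iteration 1:
  x = (-10 - (-3)·0.0000 - (-2)·0.0000 - (-4)·0.0000) / (13) = -0.7692
  y = (7 - (1)·-0.7692 - (3)·0.0000 - (-1)·0.0000) / (6) = 1.2949
  z = (-5 - (-2)·-0.7692 - (2)·1.2949 - (4)·0.0000) / (10) = -0.9128
  w = (5 - (-1)·-0.7692 - (-1)·1.2949 - (1)·-0.9128) / (6) = 1.0731
Iteration 2:
  x = (-10 - (-3)·1.2949 - (-2)·-0.9128 - (-4)·1.0731) / (13) = -0.2807
  y = (7 - (1)·-0.2807 - (3)·-0.9128 - (-1)·1.0731) / (6) = 1.8487
  z = (-5 - (-2)·-0.2807 - (2)·1.8487 - (4)·1.0731) / (10) = -1.3551
  w = (5 - (-1)·-0.2807 - (-1)·1.8487 - (1)·-1.3551) / (6) = 1.3205

-0.2807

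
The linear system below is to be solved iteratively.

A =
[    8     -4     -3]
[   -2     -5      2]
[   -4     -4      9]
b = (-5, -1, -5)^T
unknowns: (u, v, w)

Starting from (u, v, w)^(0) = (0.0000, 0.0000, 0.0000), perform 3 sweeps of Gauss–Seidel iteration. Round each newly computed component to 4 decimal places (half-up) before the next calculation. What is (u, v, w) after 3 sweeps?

Iteration 1:
  u = (-5 - (-4)·0.0000 - (-3)·0.0000) / (8) = -0.6250
  v = (-1 - (-2)·-0.6250 - (2)·0.0000) / (-5) = 0.4500
  w = (-5 - (-4)·-0.6250 - (-4)·0.4500) / (9) = -0.6333
Iteration 2:
  u = (-5 - (-4)·0.4500 - (-3)·-0.6333) / (8) = -0.6375
  v = (-1 - (-2)·-0.6375 - (2)·-0.6333) / (-5) = 0.2017
  w = (-5 - (-4)·-0.6375 - (-4)·0.2017) / (9) = -0.7492
Iteration 3:
  u = (-5 - (-4)·0.2017 - (-3)·-0.7492) / (8) = -0.8051
  v = (-1 - (-2)·-0.8051 - (2)·-0.7492) / (-5) = 0.2224
  w = (-5 - (-4)·-0.8051 - (-4)·0.2224) / (9) = -0.8145

(-0.8051, 0.2224, -0.8145)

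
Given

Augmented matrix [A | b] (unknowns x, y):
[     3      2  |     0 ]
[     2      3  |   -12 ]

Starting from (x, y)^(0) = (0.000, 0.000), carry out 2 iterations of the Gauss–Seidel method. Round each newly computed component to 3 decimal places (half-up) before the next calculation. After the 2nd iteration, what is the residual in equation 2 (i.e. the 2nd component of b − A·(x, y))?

0.000

Iteration 1:
  x = (0 - (2)·0.000) / (3) = 0.000
  y = (-12 - (2)·0.000) / (3) = -4.000
Iteration 2:
  x = (0 - (2)·-4.000) / (3) = 2.667
  y = (-12 - (2)·2.667) / (3) = -5.778
Residual b − A·x = (3.555, 0.000)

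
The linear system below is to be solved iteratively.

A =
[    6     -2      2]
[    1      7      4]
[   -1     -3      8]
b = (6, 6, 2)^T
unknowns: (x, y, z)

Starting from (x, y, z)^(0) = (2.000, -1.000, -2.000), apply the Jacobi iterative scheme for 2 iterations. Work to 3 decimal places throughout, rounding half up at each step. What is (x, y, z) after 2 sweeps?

Iteration 1:
  x = (6 - (-2)·-1.000 - (2)·-2.000) / (6) = 1.333
  y = (6 - (1)·2.000 - (4)·-2.000) / (7) = 1.714
  z = (2 - (-1)·2.000 - (-3)·-1.000) / (8) = 0.125
Iteration 2:
  x = (6 - (-2)·1.714 - (2)·0.125) / (6) = 1.530
  y = (6 - (1)·1.333 - (4)·0.125) / (7) = 0.595
  z = (2 - (-1)·1.333 - (-3)·1.714) / (8) = 1.059

(1.530, 0.595, 1.059)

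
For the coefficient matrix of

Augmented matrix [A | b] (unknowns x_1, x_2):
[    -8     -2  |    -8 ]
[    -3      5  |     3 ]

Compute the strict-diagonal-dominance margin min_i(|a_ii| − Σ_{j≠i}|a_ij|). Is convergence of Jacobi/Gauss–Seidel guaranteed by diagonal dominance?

2

row 1: |-8| − (2) = 6
row 2: |5| − (3) = 2
minimum over rows = 2 → strictly diagonally dominant (convergence guaranteed)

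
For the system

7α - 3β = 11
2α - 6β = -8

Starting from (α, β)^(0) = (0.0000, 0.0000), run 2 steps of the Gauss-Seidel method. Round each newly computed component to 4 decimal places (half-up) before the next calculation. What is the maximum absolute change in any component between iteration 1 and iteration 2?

Iteration 1:
  α = (11 - (-3)·0.0000) / (7) = 1.5714
  β = (-8 - (2)·1.5714) / (-6) = 1.8571
Iteration 2:
  α = (11 - (-3)·1.8571) / (7) = 2.3673
  β = (-8 - (2)·2.3673) / (-6) = 2.1224
Change: (0.7959, 0.2653) → max |·| = 0.7959

0.7959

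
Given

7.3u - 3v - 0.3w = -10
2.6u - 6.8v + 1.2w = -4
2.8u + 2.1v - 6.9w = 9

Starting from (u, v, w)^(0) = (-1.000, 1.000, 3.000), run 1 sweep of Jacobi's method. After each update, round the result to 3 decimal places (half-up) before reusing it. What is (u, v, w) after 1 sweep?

Iteration 1:
  u = (-10 - (-3)·1.000 - (-0.3)·3.000) / (7.3) = -0.836
  v = (-4 - (2.6)·-1.000 - (1.2)·3.000) / (-6.8) = 0.735
  w = (9 - (2.8)·-1.000 - (2.1)·1.000) / (-6.9) = -1.406

(-0.836, 0.735, -1.406)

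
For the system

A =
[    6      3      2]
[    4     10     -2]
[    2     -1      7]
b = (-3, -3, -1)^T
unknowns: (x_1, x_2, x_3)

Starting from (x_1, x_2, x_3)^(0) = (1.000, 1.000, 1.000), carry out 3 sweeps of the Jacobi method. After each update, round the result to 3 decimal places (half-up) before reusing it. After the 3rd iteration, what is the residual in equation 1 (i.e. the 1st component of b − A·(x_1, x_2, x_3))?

1.625

Iteration 1:
  x_1 = (-3 - (3)·1.000 - (2)·1.000) / (6) = -1.333
  x_2 = (-3 - (4)·1.000 - (-2)·1.000) / (10) = -0.500
  x_3 = (-1 - (2)·1.000 - (-1)·1.000) / (7) = -0.286
Iteration 2:
  x_1 = (-3 - (3)·-0.500 - (2)·-0.286) / (6) = -0.155
  x_2 = (-3 - (4)·-1.333 - (-2)·-0.286) / (10) = 0.176
  x_3 = (-1 - (2)·-1.333 - (-1)·-0.500) / (7) = 0.167
Iteration 3:
  x_1 = (-3 - (3)·0.176 - (2)·0.167) / (6) = -0.644
  x_2 = (-3 - (4)·-0.155 - (-2)·0.167) / (10) = -0.205
  x_3 = (-1 - (2)·-0.155 - (-1)·0.176) / (7) = -0.073
Residual b − A·x = (1.625, 1.480, 0.594)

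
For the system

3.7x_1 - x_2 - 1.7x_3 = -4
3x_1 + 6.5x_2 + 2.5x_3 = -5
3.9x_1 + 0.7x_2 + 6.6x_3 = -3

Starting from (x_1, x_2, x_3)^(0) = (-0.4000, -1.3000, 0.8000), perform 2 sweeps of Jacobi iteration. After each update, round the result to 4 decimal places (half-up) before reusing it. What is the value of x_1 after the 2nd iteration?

-1.3591

Iteration 1:
  x_1 = (-4 - (-1)·-1.3000 - (-1.7)·0.8000) / (3.7) = -1.0649
  x_2 = (-5 - (3)·-0.4000 - (2.5)·0.8000) / (6.5) = -0.8923
  x_3 = (-3 - (3.9)·-0.4000 - (0.7)·-1.3000) / (6.6) = -0.0803
Iteration 2:
  x_1 = (-4 - (-1)·-0.8923 - (-1.7)·-0.0803) / (3.7) = -1.3591
  x_2 = (-5 - (3)·-1.0649 - (2.5)·-0.0803) / (6.5) = -0.2469
  x_3 = (-3 - (3.9)·-1.0649 - (0.7)·-0.8923) / (6.6) = 0.2694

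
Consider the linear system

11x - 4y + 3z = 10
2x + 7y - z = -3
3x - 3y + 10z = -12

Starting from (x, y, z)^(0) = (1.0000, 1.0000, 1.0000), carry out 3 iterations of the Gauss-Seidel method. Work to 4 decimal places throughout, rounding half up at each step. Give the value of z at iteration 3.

-1.8126

Iteration 1:
  x = (10 - (-4)·1.0000 - (3)·1.0000) / (11) = 1.0000
  y = (-3 - (2)·1.0000 - (-1)·1.0000) / (7) = -0.5714
  z = (-12 - (3)·1.0000 - (-3)·-0.5714) / (10) = -1.6714
Iteration 2:
  x = (10 - (-4)·-0.5714 - (3)·-1.6714) / (11) = 1.1571
  y = (-3 - (2)·1.1571 - (-1)·-1.6714) / (7) = -0.9979
  z = (-12 - (3)·1.1571 - (-3)·-0.9979) / (10) = -1.8465
Iteration 3:
  x = (10 - (-4)·-0.9979 - (3)·-1.8465) / (11) = 1.0498
  y = (-3 - (2)·1.0498 - (-1)·-1.8465) / (7) = -0.9923
  z = (-12 - (3)·1.0498 - (-3)·-0.9923) / (10) = -1.8126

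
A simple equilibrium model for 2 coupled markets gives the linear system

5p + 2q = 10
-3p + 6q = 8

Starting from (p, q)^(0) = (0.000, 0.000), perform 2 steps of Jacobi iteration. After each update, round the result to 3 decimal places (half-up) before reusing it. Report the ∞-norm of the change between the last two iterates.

1.000

Iteration 1:
  p = (10 - (2)·0.000) / (5) = 2.000
  q = (8 - (-3)·0.000) / (6) = 1.333
Iteration 2:
  p = (10 - (2)·1.333) / (5) = 1.467
  q = (8 - (-3)·2.000) / (6) = 2.333
Change: (-0.533, 1.000) → max |·| = 1.000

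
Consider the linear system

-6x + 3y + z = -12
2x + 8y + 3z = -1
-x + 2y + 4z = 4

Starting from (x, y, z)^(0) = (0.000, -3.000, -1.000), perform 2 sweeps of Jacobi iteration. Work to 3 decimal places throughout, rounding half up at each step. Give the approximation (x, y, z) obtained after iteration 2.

Iteration 1:
  x = (-12 - (3)·-3.000 - (1)·-1.000) / (-6) = 0.333
  y = (-1 - (2)·0.000 - (3)·-1.000) / (8) = 0.250
  z = (4 - (-1)·0.000 - (2)·-3.000) / (4) = 2.500
Iteration 2:
  x = (-12 - (3)·0.250 - (1)·2.500) / (-6) = 2.542
  y = (-1 - (2)·0.333 - (3)·2.500) / (8) = -1.146
  z = (4 - (-1)·0.333 - (2)·0.250) / (4) = 0.958

(2.542, -1.146, 0.958)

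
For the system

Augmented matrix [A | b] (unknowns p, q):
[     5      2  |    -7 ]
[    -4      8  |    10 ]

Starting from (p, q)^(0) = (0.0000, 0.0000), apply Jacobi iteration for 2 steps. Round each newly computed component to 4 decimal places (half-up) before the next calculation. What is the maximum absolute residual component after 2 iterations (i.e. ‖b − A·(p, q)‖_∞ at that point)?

2.0000

Iteration 1:
  p = (-7 - (2)·0.0000) / (5) = -1.4000
  q = (10 - (-4)·0.0000) / (8) = 1.2500
Iteration 2:
  p = (-7 - (2)·1.2500) / (5) = -1.9000
  q = (10 - (-4)·-1.4000) / (8) = 0.5500
Residual b − A·x = (1.4000, -2.0000); ∞-norm = 2.0000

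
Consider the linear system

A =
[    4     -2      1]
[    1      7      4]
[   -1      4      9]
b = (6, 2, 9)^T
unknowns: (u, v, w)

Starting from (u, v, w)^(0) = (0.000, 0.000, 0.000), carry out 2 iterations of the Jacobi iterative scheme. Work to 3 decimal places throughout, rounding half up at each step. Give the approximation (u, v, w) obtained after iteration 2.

Iteration 1:
  u = (6 - (-2)·0.000 - (1)·0.000) / (4) = 1.500
  v = (2 - (1)·0.000 - (4)·0.000) / (7) = 0.286
  w = (9 - (-1)·0.000 - (4)·0.000) / (9) = 1.000
Iteration 2:
  u = (6 - (-2)·0.286 - (1)·1.000) / (4) = 1.393
  v = (2 - (1)·1.500 - (4)·1.000) / (7) = -0.500
  w = (9 - (-1)·1.500 - (4)·0.286) / (9) = 1.040

(1.393, -0.500, 1.040)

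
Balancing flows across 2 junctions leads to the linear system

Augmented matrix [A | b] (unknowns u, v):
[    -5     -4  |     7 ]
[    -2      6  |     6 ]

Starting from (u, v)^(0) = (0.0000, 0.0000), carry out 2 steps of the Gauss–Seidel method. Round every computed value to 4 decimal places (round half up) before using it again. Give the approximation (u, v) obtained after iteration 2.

(-1.8266, 0.3911)

Iteration 1:
  u = (7 - (-4)·0.0000) / (-5) = -1.4000
  v = (6 - (-2)·-1.4000) / (6) = 0.5333
Iteration 2:
  u = (7 - (-4)·0.5333) / (-5) = -1.8266
  v = (6 - (-2)·-1.8266) / (6) = 0.3911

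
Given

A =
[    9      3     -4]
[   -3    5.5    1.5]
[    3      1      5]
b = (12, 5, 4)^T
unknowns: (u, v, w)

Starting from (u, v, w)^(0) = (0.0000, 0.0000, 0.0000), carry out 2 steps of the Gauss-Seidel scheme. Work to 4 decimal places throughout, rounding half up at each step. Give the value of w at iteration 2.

0.1447

Iteration 1:
  u = (12 - (3)·0.0000 - (-4)·0.0000) / (9) = 1.3333
  v = (5 - (-3)·1.3333 - (1.5)·0.0000) / (5.5) = 1.6363
  w = (4 - (3)·1.3333 - (1)·1.6363) / (5) = -0.3272
Iteration 2:
  u = (12 - (3)·1.6363 - (-4)·-0.3272) / (9) = 0.6425
  v = (5 - (-3)·0.6425 - (1.5)·-0.3272) / (5.5) = 1.3488
  w = (4 - (3)·0.6425 - (1)·1.3488) / (5) = 0.1447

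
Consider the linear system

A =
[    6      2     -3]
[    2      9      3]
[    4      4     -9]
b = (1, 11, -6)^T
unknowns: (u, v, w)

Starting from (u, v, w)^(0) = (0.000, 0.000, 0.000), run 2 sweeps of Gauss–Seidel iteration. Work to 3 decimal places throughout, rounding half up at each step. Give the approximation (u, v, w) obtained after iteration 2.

(0.406, 0.709, 1.162)

Iteration 1:
  u = (1 - (2)·0.000 - (-3)·0.000) / (6) = 0.167
  v = (11 - (2)·0.167 - (3)·0.000) / (9) = 1.185
  w = (-6 - (4)·0.167 - (4)·1.185) / (-9) = 1.268
Iteration 2:
  u = (1 - (2)·1.185 - (-3)·1.268) / (6) = 0.406
  v = (11 - (2)·0.406 - (3)·1.268) / (9) = 0.709
  w = (-6 - (4)·0.406 - (4)·0.709) / (-9) = 1.162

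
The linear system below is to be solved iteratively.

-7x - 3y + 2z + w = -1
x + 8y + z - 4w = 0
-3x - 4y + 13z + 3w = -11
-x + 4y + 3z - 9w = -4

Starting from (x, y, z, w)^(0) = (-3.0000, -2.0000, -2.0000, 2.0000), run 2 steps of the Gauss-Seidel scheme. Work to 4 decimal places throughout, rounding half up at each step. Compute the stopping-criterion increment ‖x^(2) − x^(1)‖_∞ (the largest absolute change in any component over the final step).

Iteration 1:
  x = (-1 - (-3)·-2.0000 - (2)·-2.0000 - (1)·2.0000) / (-7) = 0.7143
  y = (0 - (1)·0.7143 - (1)·-2.0000 - (-4)·2.0000) / (8) = 1.1607
  z = (-11 - (-3)·0.7143 - (-4)·1.1607 - (3)·2.0000) / (13) = -0.7857
  w = (-4 - (-1)·0.7143 - (4)·1.1607 - (3)·-0.7857) / (-9) = 0.6190
Iteration 2:
  x = (-1 - (-3)·1.1607 - (2)·-0.7857 - (1)·0.6190) / (-7) = -0.4906
  y = (0 - (1)·-0.4906 - (1)·-0.7857 - (-4)·0.6190) / (8) = 0.4690
  z = (-11 - (-3)·-0.4906 - (-4)·0.4690 - (3)·0.6190) / (13) = -0.9579
  w = (-4 - (-1)·-0.4906 - (4)·0.4690 - (3)·-0.9579) / (-9) = 0.3881
Change: (-1.2049, -0.6917, -0.1722, -0.2309) → max |·| = 1.2049

1.2049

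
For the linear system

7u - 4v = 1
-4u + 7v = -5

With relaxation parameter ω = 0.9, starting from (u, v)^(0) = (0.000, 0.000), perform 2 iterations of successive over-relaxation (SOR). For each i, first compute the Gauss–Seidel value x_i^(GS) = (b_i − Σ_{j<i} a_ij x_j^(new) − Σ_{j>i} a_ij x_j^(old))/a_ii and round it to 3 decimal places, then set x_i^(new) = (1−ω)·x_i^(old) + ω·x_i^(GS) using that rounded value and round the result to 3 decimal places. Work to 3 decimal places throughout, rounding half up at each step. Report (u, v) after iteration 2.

Iteration 1:
  u: GS value = (1 - (-4)·0.000) / (7) = 0.143;  u ← (1−ω)·0.000 + ω·0.143 = 0.129
  v: GS value = (-5 - (-4)·0.129) / (7) = -0.641;  v ← (1−ω)·0.000 + ω·-0.641 = -0.577
Iteration 2:
  u: GS value = (1 - (-4)·-0.577) / (7) = -0.187;  u ← (1−ω)·0.129 + ω·-0.187 = -0.155
  v: GS value = (-5 - (-4)·-0.155) / (7) = -0.803;  v ← (1−ω)·-0.577 + ω·-0.803 = -0.780

(-0.155, -0.780)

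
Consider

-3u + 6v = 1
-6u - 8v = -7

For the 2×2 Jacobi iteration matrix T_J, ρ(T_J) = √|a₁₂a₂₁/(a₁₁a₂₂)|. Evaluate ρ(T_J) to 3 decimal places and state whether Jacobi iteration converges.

a₁₂a₂₁/(a₁₁a₂₂) = (6)·(-6) / ((-3)·(-8)) = -1.500000
ρ = √|-1.500000| = √1.500000 = 1.225
ρ > 1, so Jacobi diverges

1.225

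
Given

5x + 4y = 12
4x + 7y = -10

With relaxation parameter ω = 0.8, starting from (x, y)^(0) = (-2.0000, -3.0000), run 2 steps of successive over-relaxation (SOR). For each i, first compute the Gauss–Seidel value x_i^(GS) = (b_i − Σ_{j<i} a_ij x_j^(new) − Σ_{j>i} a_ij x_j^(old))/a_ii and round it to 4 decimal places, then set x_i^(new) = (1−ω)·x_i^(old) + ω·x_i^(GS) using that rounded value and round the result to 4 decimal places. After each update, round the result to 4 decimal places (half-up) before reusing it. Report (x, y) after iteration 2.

(4.7298, -3.9681)

Iteration 1:
  x: GS value = (12 - (4)·-3.0000) / (5) = 4.8000;  x ← (1−ω)·-2.0000 + ω·4.8000 = 3.4400
  y: GS value = (-10 - (4)·3.4400) / (7) = -3.3943;  y ← (1−ω)·-3.0000 + ω·-3.3943 = -3.3154
Iteration 2:
  x: GS value = (12 - (4)·-3.3154) / (5) = 5.0523;  x ← (1−ω)·3.4400 + ω·5.0523 = 4.7298
  y: GS value = (-10 - (4)·4.7298) / (7) = -4.1313;  y ← (1−ω)·-3.3154 + ω·-4.1313 = -3.9681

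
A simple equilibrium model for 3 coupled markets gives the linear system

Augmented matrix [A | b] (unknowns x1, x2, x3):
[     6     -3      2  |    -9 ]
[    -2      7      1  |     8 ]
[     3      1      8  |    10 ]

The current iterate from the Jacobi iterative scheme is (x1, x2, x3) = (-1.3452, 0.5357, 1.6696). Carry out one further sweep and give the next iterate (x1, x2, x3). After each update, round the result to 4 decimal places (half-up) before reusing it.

One sweep:
  x1 = (-9 - (-3)·0.5357 - (2)·1.6696) / (6) = -1.7887
  x2 = (8 - (-2)·-1.3452 - (1)·1.6696) / (7) = 0.5200
  x3 = (10 - (3)·-1.3452 - (1)·0.5357) / (8) = 1.6875

(-1.7887, 0.5200, 1.6875)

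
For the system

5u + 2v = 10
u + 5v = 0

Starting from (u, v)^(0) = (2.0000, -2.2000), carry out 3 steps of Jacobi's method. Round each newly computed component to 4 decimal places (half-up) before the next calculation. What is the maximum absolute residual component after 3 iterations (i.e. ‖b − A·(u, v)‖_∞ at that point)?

Iteration 1:
  u = (10 - (2)·-2.2000) / (5) = 2.8800
  v = (0 - (1)·2.0000) / (5) = -0.4000
Iteration 2:
  u = (10 - (2)·-0.4000) / (5) = 2.1600
  v = (0 - (1)·2.8800) / (5) = -0.5760
Iteration 3:
  u = (10 - (2)·-0.5760) / (5) = 2.2304
  v = (0 - (1)·2.1600) / (5) = -0.4320
Residual b − A·x = (-0.2880, -0.0704); ∞-norm = 0.2880

0.2880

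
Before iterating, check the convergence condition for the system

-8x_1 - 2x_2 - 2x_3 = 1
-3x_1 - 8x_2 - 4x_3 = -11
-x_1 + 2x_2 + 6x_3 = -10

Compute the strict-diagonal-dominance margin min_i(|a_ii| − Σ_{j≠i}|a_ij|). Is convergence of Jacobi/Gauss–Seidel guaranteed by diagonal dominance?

row 1: |-8| − (2+2) = 4
row 2: |-8| − (3+4) = 1
row 3: |6| − (1+2) = 3
minimum over rows = 1 → strictly diagonally dominant (convergence guaranteed)

1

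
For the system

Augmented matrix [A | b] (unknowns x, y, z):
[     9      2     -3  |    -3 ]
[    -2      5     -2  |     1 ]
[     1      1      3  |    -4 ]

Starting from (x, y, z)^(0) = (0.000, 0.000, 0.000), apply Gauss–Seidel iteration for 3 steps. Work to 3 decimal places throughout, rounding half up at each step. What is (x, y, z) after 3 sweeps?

Iteration 1:
  x = (-3 - (2)·0.000 - (-3)·0.000) / (9) = -0.333
  y = (1 - (-2)·-0.333 - (-2)·0.000) / (5) = 0.067
  z = (-4 - (1)·-0.333 - (1)·0.067) / (3) = -1.245
Iteration 2:
  x = (-3 - (2)·0.067 - (-3)·-1.245) / (9) = -0.763
  y = (1 - (-2)·-0.763 - (-2)·-1.245) / (5) = -0.603
  z = (-4 - (1)·-0.763 - (1)·-0.603) / (3) = -0.878
Iteration 3:
  x = (-3 - (2)·-0.603 - (-3)·-0.878) / (9) = -0.492
  y = (1 - (-2)·-0.492 - (-2)·-0.878) / (5) = -0.348
  z = (-4 - (1)·-0.492 - (1)·-0.348) / (3) = -1.053

(-0.492, -0.348, -1.053)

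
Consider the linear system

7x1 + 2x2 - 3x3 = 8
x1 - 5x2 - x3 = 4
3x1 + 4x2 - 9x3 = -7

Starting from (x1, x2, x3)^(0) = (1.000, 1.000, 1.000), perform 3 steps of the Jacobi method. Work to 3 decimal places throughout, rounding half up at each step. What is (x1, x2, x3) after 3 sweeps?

Iteration 1:
  x1 = (8 - (2)·1.000 - (-3)·1.000) / (7) = 1.286
  x2 = (4 - (1)·1.000 - (-1)·1.000) / (-5) = -0.800
  x3 = (-7 - (3)·1.000 - (4)·1.000) / (-9) = 1.556
Iteration 2:
  x1 = (8 - (2)·-0.800 - (-3)·1.556) / (7) = 2.038
  x2 = (4 - (1)·1.286 - (-1)·1.556) / (-5) = -0.854
  x3 = (-7 - (3)·1.286 - (4)·-0.800) / (-9) = 0.851
Iteration 3:
  x1 = (8 - (2)·-0.854 - (-3)·0.851) / (7) = 1.752
  x2 = (4 - (1)·2.038 - (-1)·0.851) / (-5) = -0.563
  x3 = (-7 - (3)·2.038 - (4)·-0.854) / (-9) = 1.078

(1.752, -0.563, 1.078)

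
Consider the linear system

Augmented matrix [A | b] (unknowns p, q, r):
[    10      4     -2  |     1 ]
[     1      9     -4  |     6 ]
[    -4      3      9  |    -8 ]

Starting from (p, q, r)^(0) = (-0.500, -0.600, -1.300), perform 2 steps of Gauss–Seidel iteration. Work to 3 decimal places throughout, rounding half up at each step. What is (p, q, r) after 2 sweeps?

Iteration 1:
  p = (1 - (4)·-0.600 - (-2)·-1.300) / (10) = 0.080
  q = (6 - (1)·0.080 - (-4)·-1.300) / (9) = 0.080
  r = (-8 - (-4)·0.080 - (3)·0.080) / (9) = -0.880
Iteration 2:
  p = (1 - (4)·0.080 - (-2)·-0.880) / (10) = -0.108
  q = (6 - (1)·-0.108 - (-4)·-0.880) / (9) = 0.288
  r = (-8 - (-4)·-0.108 - (3)·0.288) / (9) = -1.033

(-0.108, 0.288, -1.033)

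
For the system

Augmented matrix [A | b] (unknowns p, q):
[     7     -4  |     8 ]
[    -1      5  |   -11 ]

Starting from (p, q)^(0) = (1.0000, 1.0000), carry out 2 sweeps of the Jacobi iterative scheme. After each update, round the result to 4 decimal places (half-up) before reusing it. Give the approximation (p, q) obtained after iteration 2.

(0.0000, -1.8571)

Iteration 1:
  p = (8 - (-4)·1.0000) / (7) = 1.7143
  q = (-11 - (-1)·1.0000) / (5) = -2.0000
Iteration 2:
  p = (8 - (-4)·-2.0000) / (7) = 0.0000
  q = (-11 - (-1)·1.7143) / (5) = -1.8571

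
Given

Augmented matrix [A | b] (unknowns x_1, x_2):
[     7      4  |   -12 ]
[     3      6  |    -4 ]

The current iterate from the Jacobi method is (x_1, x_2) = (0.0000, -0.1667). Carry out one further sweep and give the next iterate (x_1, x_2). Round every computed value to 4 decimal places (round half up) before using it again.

(-1.6190, -0.6667)

One sweep:
  x_1 = (-12 - (4)·-0.1667) / (7) = -1.6190
  x_2 = (-4 - (3)·0.0000) / (6) = -0.6667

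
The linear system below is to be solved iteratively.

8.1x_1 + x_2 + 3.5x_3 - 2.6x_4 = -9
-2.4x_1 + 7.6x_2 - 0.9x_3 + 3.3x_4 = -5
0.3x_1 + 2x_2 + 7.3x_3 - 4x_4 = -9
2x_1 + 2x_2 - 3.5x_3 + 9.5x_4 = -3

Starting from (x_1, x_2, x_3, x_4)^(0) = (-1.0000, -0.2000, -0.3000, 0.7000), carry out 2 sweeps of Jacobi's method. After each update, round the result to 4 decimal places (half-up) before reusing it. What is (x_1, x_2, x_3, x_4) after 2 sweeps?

(-0.6792, -0.9029, -0.9382, -0.1628)

Iteration 1:
  x_1 = (-9 - (1)·-0.2000 - (3.5)·-0.3000 - (-2.6)·0.7000) / (8.1) = -0.7321
  x_2 = (-5 - (-2.4)·-1.0000 - (-0.9)·-0.3000 - (3.3)·0.7000) / (7.6) = -1.3132
  x_3 = (-9 - (0.3)·-1.0000 - (2)·-0.2000 - (-4)·0.7000) / (7.3) = -0.7534
  x_4 = (-3 - (2)·-1.0000 - (2)·-0.2000 - (-3.5)·-0.3000) / (9.5) = -0.1737
Iteration 2:
  x_1 = (-9 - (1)·-1.3132 - (3.5)·-0.7534 - (-2.6)·-0.1737) / (8.1) = -0.6792
  x_2 = (-5 - (-2.4)·-0.7321 - (-0.9)·-0.7534 - (3.3)·-0.1737) / (7.6) = -0.9029
  x_3 = (-9 - (0.3)·-0.7321 - (2)·-1.3132 - (-4)·-0.1737) / (7.3) = -0.9382
  x_4 = (-3 - (2)·-0.7321 - (2)·-1.3132 - (-3.5)·-0.7534) / (9.5) = -0.1628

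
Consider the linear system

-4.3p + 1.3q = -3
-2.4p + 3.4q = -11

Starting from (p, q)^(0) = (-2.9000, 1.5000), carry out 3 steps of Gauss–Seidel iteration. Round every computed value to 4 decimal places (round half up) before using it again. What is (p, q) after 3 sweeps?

Iteration 1:
  p = (-3 - (1.3)·1.5000) / (-4.3) = 1.1512
  q = (-11 - (-2.4)·1.1512) / (3.4) = -2.4227
Iteration 2:
  p = (-3 - (1.3)·-2.4227) / (-4.3) = -0.0348
  q = (-11 - (-2.4)·-0.0348) / (3.4) = -3.2599
Iteration 3:
  p = (-3 - (1.3)·-3.2599) / (-4.3) = -0.2879
  q = (-11 - (-2.4)·-0.2879) / (3.4) = -3.4385

(-0.2879, -3.4385)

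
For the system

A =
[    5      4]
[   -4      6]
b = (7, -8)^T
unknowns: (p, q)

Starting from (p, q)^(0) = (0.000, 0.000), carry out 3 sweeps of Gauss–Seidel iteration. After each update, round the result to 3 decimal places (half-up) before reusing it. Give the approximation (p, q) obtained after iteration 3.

(1.550, -0.300)

Iteration 1:
  p = (7 - (4)·0.000) / (5) = 1.400
  q = (-8 - (-4)·1.400) / (6) = -0.400
Iteration 2:
  p = (7 - (4)·-0.400) / (5) = 1.720
  q = (-8 - (-4)·1.720) / (6) = -0.187
Iteration 3:
  p = (7 - (4)·-0.187) / (5) = 1.550
  q = (-8 - (-4)·1.550) / (6) = -0.300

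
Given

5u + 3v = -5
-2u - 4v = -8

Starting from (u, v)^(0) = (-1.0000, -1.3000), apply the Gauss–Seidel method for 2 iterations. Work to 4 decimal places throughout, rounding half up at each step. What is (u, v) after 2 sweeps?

(-2.2660, 3.1330)

Iteration 1:
  u = (-5 - (3)·-1.3000) / (5) = -0.2200
  v = (-8 - (-2)·-0.2200) / (-4) = 2.1100
Iteration 2:
  u = (-5 - (3)·2.1100) / (5) = -2.2660
  v = (-8 - (-2)·-2.2660) / (-4) = 3.1330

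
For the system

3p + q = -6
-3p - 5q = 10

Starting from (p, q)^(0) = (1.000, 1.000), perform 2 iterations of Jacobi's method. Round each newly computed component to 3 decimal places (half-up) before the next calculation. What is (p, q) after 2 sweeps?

Iteration 1:
  p = (-6 - (1)·1.000) / (3) = -2.333
  q = (10 - (-3)·1.000) / (-5) = -2.600
Iteration 2:
  p = (-6 - (1)·-2.600) / (3) = -1.133
  q = (10 - (-3)·-2.333) / (-5) = -0.600

(-1.133, -0.600)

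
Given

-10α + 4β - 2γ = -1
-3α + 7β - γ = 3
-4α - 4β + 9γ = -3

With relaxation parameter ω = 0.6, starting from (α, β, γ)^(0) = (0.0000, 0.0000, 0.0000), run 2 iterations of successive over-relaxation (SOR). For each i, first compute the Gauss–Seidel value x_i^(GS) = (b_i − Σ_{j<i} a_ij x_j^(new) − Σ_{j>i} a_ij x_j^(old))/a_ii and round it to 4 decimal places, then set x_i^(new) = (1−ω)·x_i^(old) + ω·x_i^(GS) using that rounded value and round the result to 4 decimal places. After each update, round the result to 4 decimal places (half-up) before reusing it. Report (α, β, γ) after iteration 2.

Iteration 1:
  α: GS value = (-1 - (4)·0.0000 - (-2)·0.0000) / (-10) = 0.1000;  α ← (1−ω)·0.0000 + ω·0.1000 = 0.0600
  β: GS value = (3 - (-3)·0.0600 - (-1)·0.0000) / (7) = 0.4543;  β ← (1−ω)·0.0000 + ω·0.4543 = 0.2726
  γ: GS value = (-3 - (-4)·0.0600 - (-4)·0.2726) / (9) = -0.1855;  γ ← (1−ω)·0.0000 + ω·-0.1855 = -0.1113
Iteration 2:
  α: GS value = (-1 - (4)·0.2726 - (-2)·-0.1113) / (-10) = 0.2313;  α ← (1−ω)·0.0600 + ω·0.2313 = 0.1628
  β: GS value = (3 - (-3)·0.1628 - (-1)·-0.1113) / (7) = 0.4824;  β ← (1−ω)·0.2726 + ω·0.4824 = 0.3985
  γ: GS value = (-3 - (-4)·0.1628 - (-4)·0.3985) / (9) = -0.0839;  γ ← (1−ω)·-0.1113 + ω·-0.0839 = -0.0949

(0.1628, 0.3985, -0.0949)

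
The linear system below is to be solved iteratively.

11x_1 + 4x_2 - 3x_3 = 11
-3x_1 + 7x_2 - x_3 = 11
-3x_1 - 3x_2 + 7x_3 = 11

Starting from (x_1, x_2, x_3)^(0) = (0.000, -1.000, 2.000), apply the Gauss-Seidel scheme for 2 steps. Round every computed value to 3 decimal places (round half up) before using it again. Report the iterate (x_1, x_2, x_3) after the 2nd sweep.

Iteration 1:
  x_1 = (11 - (4)·-1.000 - (-3)·2.000) / (11) = 1.909
  x_2 = (11 - (-3)·1.909 - (-1)·2.000) / (7) = 2.675
  x_3 = (11 - (-3)·1.909 - (-3)·2.675) / (7) = 3.536
Iteration 2:
  x_1 = (11 - (4)·2.675 - (-3)·3.536) / (11) = 0.992
  x_2 = (11 - (-3)·0.992 - (-1)·3.536) / (7) = 2.502
  x_3 = (11 - (-3)·0.992 - (-3)·2.502) / (7) = 3.069

(0.992, 2.502, 3.069)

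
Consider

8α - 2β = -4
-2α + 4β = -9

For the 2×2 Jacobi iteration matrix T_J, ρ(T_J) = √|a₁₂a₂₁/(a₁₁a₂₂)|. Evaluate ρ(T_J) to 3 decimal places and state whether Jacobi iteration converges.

a₁₂a₂₁/(a₁₁a₂₂) = (-2)·(-2) / ((8)·(4)) = 0.125000
ρ = √|0.125000| = √0.125000 = 0.354
ρ < 1, so Jacobi converges

0.354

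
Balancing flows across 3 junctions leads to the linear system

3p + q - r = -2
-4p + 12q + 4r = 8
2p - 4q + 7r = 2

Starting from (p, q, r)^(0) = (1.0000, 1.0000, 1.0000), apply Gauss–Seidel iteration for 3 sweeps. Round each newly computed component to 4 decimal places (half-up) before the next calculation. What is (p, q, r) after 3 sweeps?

(-0.5661, 0.2734, 0.6037)

Iteration 1:
  p = (-2 - (1)·1.0000 - (-1)·1.0000) / (3) = -0.6667
  q = (8 - (-4)·-0.6667 - (4)·1.0000) / (12) = 0.1111
  r = (2 - (2)·-0.6667 - (-4)·0.1111) / (7) = 0.5397
Iteration 2:
  p = (-2 - (1)·0.1111 - (-1)·0.5397) / (3) = -0.5238
  q = (8 - (-4)·-0.5238 - (4)·0.5397) / (12) = 0.3122
  r = (2 - (2)·-0.5238 - (-4)·0.3122) / (7) = 0.6138
Iteration 3:
  p = (-2 - (1)·0.3122 - (-1)·0.6138) / (3) = -0.5661
  q = (8 - (-4)·-0.5661 - (4)·0.6138) / (12) = 0.2734
  r = (2 - (2)·-0.5661 - (-4)·0.2734) / (7) = 0.6037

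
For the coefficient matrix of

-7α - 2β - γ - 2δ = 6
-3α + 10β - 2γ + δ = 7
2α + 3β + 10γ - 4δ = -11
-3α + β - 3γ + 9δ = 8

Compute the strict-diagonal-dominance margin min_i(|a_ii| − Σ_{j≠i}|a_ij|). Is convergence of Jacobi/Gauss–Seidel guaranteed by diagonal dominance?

1

row 1: |-7| − (2+1+2) = 2
row 2: |10| − (3+2+1) = 4
row 3: |10| − (2+3+4) = 1
row 4: |9| − (3+1+3) = 2
minimum over rows = 1 → strictly diagonally dominant (convergence guaranteed)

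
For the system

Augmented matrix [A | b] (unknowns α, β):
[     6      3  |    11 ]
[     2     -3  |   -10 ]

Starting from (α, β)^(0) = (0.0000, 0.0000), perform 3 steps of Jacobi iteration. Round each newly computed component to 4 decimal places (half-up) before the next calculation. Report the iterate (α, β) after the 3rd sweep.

(-0.4444, 3.4445)

Iteration 1:
  α = (11 - (3)·0.0000) / (6) = 1.8333
  β = (-10 - (2)·0.0000) / (-3) = 3.3333
Iteration 2:
  α = (11 - (3)·3.3333) / (6) = 0.1667
  β = (-10 - (2)·1.8333) / (-3) = 4.5555
Iteration 3:
  α = (11 - (3)·4.5555) / (6) = -0.4444
  β = (-10 - (2)·0.1667) / (-3) = 3.4445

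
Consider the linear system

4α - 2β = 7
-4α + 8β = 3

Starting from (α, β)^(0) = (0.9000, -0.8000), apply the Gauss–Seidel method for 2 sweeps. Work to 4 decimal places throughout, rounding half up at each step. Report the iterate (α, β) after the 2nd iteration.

(2.2750, 1.5125)

Iteration 1:
  α = (7 - (-2)·-0.8000) / (4) = 1.3500
  β = (3 - (-4)·1.3500) / (8) = 1.0500
Iteration 2:
  α = (7 - (-2)·1.0500) / (4) = 2.2750
  β = (3 - (-4)·2.2750) / (8) = 1.5125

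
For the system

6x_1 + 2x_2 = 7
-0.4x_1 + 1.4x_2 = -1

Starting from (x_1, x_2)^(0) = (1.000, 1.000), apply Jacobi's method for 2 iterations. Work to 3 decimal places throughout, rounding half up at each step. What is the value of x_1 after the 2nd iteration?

1.310

Iteration 1:
  x_1 = (7 - (2)·1.000) / (6) = 0.833
  x_2 = (-1 - (-0.4)·1.000) / (1.4) = -0.429
Iteration 2:
  x_1 = (7 - (2)·-0.429) / (6) = 1.310
  x_2 = (-1 - (-0.4)·0.833) / (1.4) = -0.476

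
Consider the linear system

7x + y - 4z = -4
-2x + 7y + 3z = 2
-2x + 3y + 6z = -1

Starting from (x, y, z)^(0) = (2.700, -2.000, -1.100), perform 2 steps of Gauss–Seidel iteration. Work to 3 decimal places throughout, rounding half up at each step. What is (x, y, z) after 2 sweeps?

(-1.053, 0.293, -0.664)

Iteration 1:
  x = (-4 - (1)·-2.000 - (-4)·-1.100) / (7) = -0.914
  y = (2 - (-2)·-0.914 - (3)·-1.100) / (7) = 0.496
  z = (-1 - (-2)·-0.914 - (3)·0.496) / (6) = -0.719
Iteration 2:
  x = (-4 - (1)·0.496 - (-4)·-0.719) / (7) = -1.053
  y = (2 - (-2)·-1.053 - (3)·-0.719) / (7) = 0.293
  z = (-1 - (-2)·-1.053 - (3)·0.293) / (6) = -0.664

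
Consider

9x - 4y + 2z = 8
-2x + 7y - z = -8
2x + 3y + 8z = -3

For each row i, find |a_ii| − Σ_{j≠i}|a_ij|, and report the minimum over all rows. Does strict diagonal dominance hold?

row 1: |9| − (4+2) = 3
row 2: |7| − (2+1) = 4
row 3: |8| − (2+3) = 3
minimum over rows = 3 → strictly diagonally dominant (convergence guaranteed)

3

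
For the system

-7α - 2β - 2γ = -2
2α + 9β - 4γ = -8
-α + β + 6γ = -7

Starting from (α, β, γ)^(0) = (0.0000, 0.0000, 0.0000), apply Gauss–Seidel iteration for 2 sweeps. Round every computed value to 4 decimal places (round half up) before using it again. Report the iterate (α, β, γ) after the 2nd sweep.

(0.8322, -1.5006, -0.7779)

Iteration 1:
  α = (-2 - (-2)·0.0000 - (-2)·0.0000) / (-7) = 0.2857
  β = (-8 - (2)·0.2857 - (-4)·0.0000) / (9) = -0.9524
  γ = (-7 - (-1)·0.2857 - (1)·-0.9524) / (6) = -0.9603
Iteration 2:
  α = (-2 - (-2)·-0.9524 - (-2)·-0.9603) / (-7) = 0.8322
  β = (-8 - (2)·0.8322 - (-4)·-0.9603) / (9) = -1.5006
  γ = (-7 - (-1)·0.8322 - (1)·-1.5006) / (6) = -0.7779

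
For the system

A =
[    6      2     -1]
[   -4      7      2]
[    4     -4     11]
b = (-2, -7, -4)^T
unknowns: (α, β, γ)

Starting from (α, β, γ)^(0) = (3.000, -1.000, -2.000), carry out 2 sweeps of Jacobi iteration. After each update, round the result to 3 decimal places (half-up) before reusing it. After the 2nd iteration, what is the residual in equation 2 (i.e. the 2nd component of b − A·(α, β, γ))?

-7.013

Iteration 1:
  α = (-2 - (2)·-1.000 - (-1)·-2.000) / (6) = -0.333
  β = (-7 - (-4)·3.000 - (2)·-2.000) / (7) = 1.286
  γ = (-4 - (4)·3.000 - (-4)·-1.000) / (11) = -1.818
Iteration 2:
  α = (-2 - (2)·1.286 - (-1)·-1.818) / (6) = -1.065
  β = (-7 - (-4)·-0.333 - (2)·-1.818) / (7) = -0.671
  γ = (-4 - (4)·-0.333 - (-4)·1.286) / (11) = 0.225
Residual b − A·x = (5.957, -7.013, -4.899)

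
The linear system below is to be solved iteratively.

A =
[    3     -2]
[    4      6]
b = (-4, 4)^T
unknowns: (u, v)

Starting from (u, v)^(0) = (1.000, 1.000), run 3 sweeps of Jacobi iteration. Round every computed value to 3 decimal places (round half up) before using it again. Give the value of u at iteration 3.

-0.593

Iteration 1:
  u = (-4 - (-2)·1.000) / (3) = -0.667
  v = (4 - (4)·1.000) / (6) = 0.000
Iteration 2:
  u = (-4 - (-2)·0.000) / (3) = -1.333
  v = (4 - (4)·-0.667) / (6) = 1.111
Iteration 3:
  u = (-4 - (-2)·1.111) / (3) = -0.593
  v = (4 - (4)·-1.333) / (6) = 1.555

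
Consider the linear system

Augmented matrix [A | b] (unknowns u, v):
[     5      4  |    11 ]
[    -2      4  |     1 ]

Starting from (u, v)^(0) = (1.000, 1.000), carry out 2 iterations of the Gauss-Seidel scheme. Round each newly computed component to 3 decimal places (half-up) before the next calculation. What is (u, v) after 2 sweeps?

(1.440, 0.970)

Iteration 1:
  u = (11 - (4)·1.000) / (5) = 1.400
  v = (1 - (-2)·1.400) / (4) = 0.950
Iteration 2:
  u = (11 - (4)·0.950) / (5) = 1.440
  v = (1 - (-2)·1.440) / (4) = 0.970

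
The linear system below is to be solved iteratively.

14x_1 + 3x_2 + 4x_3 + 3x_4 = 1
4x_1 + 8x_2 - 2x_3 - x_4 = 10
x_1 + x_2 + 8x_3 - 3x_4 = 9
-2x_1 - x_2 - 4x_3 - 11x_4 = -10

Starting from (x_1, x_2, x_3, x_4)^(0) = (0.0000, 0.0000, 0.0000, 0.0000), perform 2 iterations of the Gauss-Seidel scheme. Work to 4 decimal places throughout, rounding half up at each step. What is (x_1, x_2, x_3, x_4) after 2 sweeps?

Iteration 1:
  x_1 = (1 - (3)·0.0000 - (4)·0.0000 - (3)·0.0000) / (14) = 0.0714
  x_2 = (10 - (4)·0.0714 - (-2)·0.0000 - (-1)·0.0000) / (8) = 1.2143
  x_3 = (9 - (1)·0.0714 - (1)·1.2143 - (-3)·0.0000) / (8) = 0.9643
  x_4 = (-10 - (-2)·0.0714 - (-1)·1.2143 - (-4)·0.9643) / (-11) = 0.4351
Iteration 2:
  x_1 = (1 - (3)·1.2143 - (4)·0.9643 - (3)·0.4351) / (14) = -0.5575
  x_2 = (10 - (4)·-0.5575 - (-2)·0.9643 - (-1)·0.4351) / (8) = 1.8242
  x_3 = (9 - (1)·-0.5575 - (1)·1.8242 - (-3)·0.4351) / (8) = 1.1298
  x_4 = (-10 - (-2)·-0.5575 - (-1)·1.8242 - (-4)·1.1298) / (-11) = 0.4338

(-0.5575, 1.8242, 1.1298, 0.4338)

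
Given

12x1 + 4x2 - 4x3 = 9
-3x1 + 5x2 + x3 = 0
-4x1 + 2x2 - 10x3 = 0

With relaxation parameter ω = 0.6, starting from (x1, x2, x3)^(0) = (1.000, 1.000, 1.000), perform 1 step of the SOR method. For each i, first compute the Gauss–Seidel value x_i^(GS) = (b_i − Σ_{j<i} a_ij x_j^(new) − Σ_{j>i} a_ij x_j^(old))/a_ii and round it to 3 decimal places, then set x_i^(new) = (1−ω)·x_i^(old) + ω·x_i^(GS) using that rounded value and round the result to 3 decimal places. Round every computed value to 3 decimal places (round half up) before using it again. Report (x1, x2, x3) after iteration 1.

(0.850, 0.586, 0.266)

Iteration 1:
  x1: GS value = (9 - (4)·1.000 - (-4)·1.000) / (12) = 0.750;  x1 ← (1−ω)·1.000 + ω·0.750 = 0.850
  x2: GS value = (0 - (-3)·0.850 - (1)·1.000) / (5) = 0.310;  x2 ← (1−ω)·1.000 + ω·0.310 = 0.586
  x3: GS value = (0 - (-4)·0.850 - (2)·0.586) / (-10) = -0.223;  x3 ← (1−ω)·1.000 + ω·-0.223 = 0.266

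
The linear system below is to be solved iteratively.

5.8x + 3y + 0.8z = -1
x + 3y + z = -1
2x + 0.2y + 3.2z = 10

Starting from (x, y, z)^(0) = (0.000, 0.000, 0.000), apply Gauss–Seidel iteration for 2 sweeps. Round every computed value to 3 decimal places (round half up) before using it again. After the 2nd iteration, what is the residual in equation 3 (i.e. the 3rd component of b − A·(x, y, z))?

Iteration 1:
  x = (-1 - (3)·0.000 - (0.8)·0.000) / (5.8) = -0.172
  y = (-1 - (1)·-0.172 - (1)·0.000) / (3) = -0.276
  z = (10 - (2)·-0.172 - (0.2)·-0.276) / (3.2) = 3.250
Iteration 2:
  x = (-1 - (3)·-0.276 - (0.8)·3.250) / (5.8) = -0.478
  y = (-1 - (1)·-0.478 - (1)·3.250) / (3) = -1.257
  z = (10 - (2)·-0.478 - (0.2)·-1.257) / (3.2) = 3.502
Residual b − A·x = (2.742, -0.253, 0.001)

0.001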